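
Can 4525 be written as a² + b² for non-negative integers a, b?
6² + 67² (a=6, b=67)

Factorization: 4525 = 5^2 × 181
By Fermat: n is sum of two squares iff every prime p ≡ 3 (mod 4) appears to even power.
All primes ≡ 3 (mod 4) appear to even power.
Search a = 0, 1, 2, … for 4525 - a² a perfect square: first hit at a = 6: 4525 - 36 = 4489 = 67².
4525 = 6² + 67² = 36 + 4489 ✓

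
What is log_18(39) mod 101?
65

Baby-step giant-step with step n = ⌈√101⌉ = 11.
Baby steps 18^j mod 101 (j:value) for j=0..10: 0:1, 1:18, 2:21, 3:75, 4:37, 5:60, 6:70, 7:48, 8:56, 9:99, 10:65.
Giant-step multiplier: 18^(-11) ≡ 18^(100-11) = 18^89 ≡ 12 (mod 101).
Giant steps γ_i = 39·12^i mod 101: γ_0=39, γ_1=64, γ_2=61, γ_3=25, γ_4=98, γ_5=65 (in table at j=10).
x = i·n + j = 5·11 + 10 = 65.
Check: 18^65 ≡ 39 (mod 101).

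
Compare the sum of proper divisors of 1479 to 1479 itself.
deficient

Proper divisors of 1479: sum = 1 + 3 + 17 + 29 + 51 + 87 + 493 = 681
Since 681 < 1479, 1479 is deficient.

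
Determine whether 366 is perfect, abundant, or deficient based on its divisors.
abundant

Proper divisors of 366: sum = 1 + 2 + 3 + 6 + 61 + 122 + 183 = 378
Since 378 > 366, 366 is abundant.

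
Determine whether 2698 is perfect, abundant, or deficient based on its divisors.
deficient

Proper divisors of 2698: sum = 1 + 2 + 19 + 38 + 71 + 142 + 1349 = 1622
Since 1622 < 2698, 2698 is deficient.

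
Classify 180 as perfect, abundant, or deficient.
abundant

Proper divisors of 180: sum = 1 + 2 + 3 + 4 + 5 + 6 + 9 + 10 + ... + 36 + 45 + 60 + 90 (17 divisors) = 366
Since 366 > 180, 180 is abundant.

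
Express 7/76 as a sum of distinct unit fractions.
1/11 + 1/836

Greedy algorithm:
7/76: ceiling(76/7) = 11, use 1/11
1/836: ceiling(836/1) = 836, use 1/836
Result: 7/76 = 1/11 + 1/836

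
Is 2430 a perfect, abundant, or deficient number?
abundant

Proper divisors of 2430: sum = 1 + 2 + 3 + 5 + 6 + 9 + 10 + 15 + ... + 405 + 486 + 810 + 1215 (23 divisors) = 4122
Since 4122 > 2430, 2430 is abundant.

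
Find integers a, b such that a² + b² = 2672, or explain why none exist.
Not possible

Factorization: 2672 = 2^4 × 167
By Fermat: n is sum of two squares iff every prime p ≡ 3 (mod 4) appears to even power.
Prime(s) ≡ 3 (mod 4) with odd exponent: [(167, 1)]
Therefore 2672 cannot be expressed as a² + b².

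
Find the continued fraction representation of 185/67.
[2; 1, 3, 5, 3]

Euclidean algorithm steps:
185 = 2 × 67 + 51
67 = 1 × 51 + 16
51 = 3 × 16 + 3
16 = 5 × 3 + 1
3 = 3 × 1 + 0
Continued fraction: [2; 1, 3, 5, 3]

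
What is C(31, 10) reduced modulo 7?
4

Using Lucas' theorem:
Write n=31 and k=10 in base 7:
n in base 7: [4, 3]
k in base 7: [1, 3]
C(31,10) mod 7 = ∏ C(n_i, k_i) mod 7
Digit binomials (mod 7): C(4,1) = 4; C(3,3) = 1
Product: 4 × 1 = 4 ≡ 4 (mod 7)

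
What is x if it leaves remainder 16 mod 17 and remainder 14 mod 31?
169

Using Chinese Remainder Theorem:
M = 17 × 31 = 527
M1 = 31, M2 = 17
y1 = 31^(-1) mod 17 = 11
y2 = 17^(-1) mod 31 = 11
x = (16×31×11 + 14×17×11) mod 527 = 169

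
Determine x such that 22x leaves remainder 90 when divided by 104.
x ≡ 23 (mod 52)

gcd(22, 104) = 2, which divides 90, so solutions exist.
Divide through by 2: 11x ≡ 45 (mod 52).
Find 11^(-1) mod 52 by the extended Euclidean algorithm:
52 = 4 × 11 + 8  ⟹  8 = (1)·52 + (-4)·11
11 = 1 × 8 + 3  ⟹  3 = (-1)·52 + (5)·11
8 = 2 × 3 + 2  ⟹  2 = (3)·52 + (-14)·11
3 = 1 × 2 + 1  ⟹  1 = (-4)·52 + (19)·11
So (19)·11 ≡ 1 (mod 52), i.e. 11^(-1) ≡ 19 (mod 52).
x ≡ 19 × 45 = 855 ≡ 23 (mod 52).
Check: 22 × 23 = 506 ≡ 90 (mod 104).
x ≡ 23 (mod 52), giving 2 solutions mod 104.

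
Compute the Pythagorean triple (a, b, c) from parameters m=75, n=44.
(3689, 6600, 7561)

Euclid's formula: a = m² - n², b = 2mn, c = m² + n²
m = 75, n = 44
a = 75² - 44² = 5625 - 1936 = 3689
b = 2 × 75 × 44 = 6600
c = 75² + 44² = 5625 + 1936 = 7561
Verification: 3689² + 6600² = 13608721 + 43560000 = 57168721 = 7561² ✓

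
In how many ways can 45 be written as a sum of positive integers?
89134

p(n) counts ways to write n as a sum of positive integers (order ignored).
Euler's pentagonal recurrence: p(k) = p(k-1) + p(k-2) - p(k-5) - p(k-7) + p(k-12) + p(k-15) - ... (offsets j(3j∓1)/2, signs ++--, p(0)=1, p(<0)=0).
DP table for k = 0..44: p(0)=1, p(1)=1, p(2)=2, p(3)=3, p(4)=5, p(5)=7, p(6)=11, p(7)=15, p(8)=22, p(9)=30, p(10)=42, p(11)=56, p(12)=77, p(13)=101, p(14)=135, p(15)=176, p(16)=231, p(17)=297, p(18)=385, p(19)=490, p(20)=627, p(21)=792, p(22)=1002, p(23)=1255, p(24)=1575, p(25)=1958, p(26)=2436, p(27)=3010, p(28)=3718, p(29)=4565, p(30)=5604, p(31)=6842, p(32)=8349, p(33)=10143, p(34)=12310, p(35)=14883, p(36)=17977, p(37)=21637, p(38)=26015, p(39)=31185, p(40)=37338, p(41)=44583, p(42)=53174, p(43)=63261, p(44)=75175.
Final step: p(45) = p(44) + p(43) - p(40) - p(38) + p(33) + p(30) - p(23) - p(19) + p(10) + p(5)
= 75175 + 63261 - 37338 - 26015 + 10143 + 5604 - 1255 - 490 + 42 + 7
= 89134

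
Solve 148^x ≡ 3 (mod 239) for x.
72

Baby-step giant-step with step n = ⌈√239⌉ = 16.
Baby steps 148^j mod 239 (j:value) for j=0..15: 0:1, 1:148, 2:155, 3:235, 4:125, 5:97, 6:16, 7:217, 8:90, 9:175, 10:88, 11:118, 12:17, 13:126, 14:6, 15:171.
Giant-step multiplier: 148^(-16) ≡ 148^(238-16) = 148^222 ≡ 193 (mod 239).
Giant steps γ_i = 3·193^i mod 239: γ_0=3, γ_1=101, γ_2=134, γ_3=50, γ_4=90 (in table at j=8).
x = i·n + j = 4·16 + 8 = 72.
Check: 148^72 ≡ 3 (mod 239).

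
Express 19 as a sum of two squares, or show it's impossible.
Not possible

Factorization: 19 = 19
By Fermat: n is sum of two squares iff every prime p ≡ 3 (mod 4) appears to even power.
Prime(s) ≡ 3 (mod 4) with odd exponent: [(19, 1)]
Therefore 19 cannot be expressed as a² + b².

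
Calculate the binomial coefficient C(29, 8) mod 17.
2

Using Lucas' theorem:
Write n=29 and k=8 in base 17:
n in base 17: [1, 12]
k in base 17: [0, 8]
C(29,8) mod 17 = ∏ C(n_i, k_i) mod 17
Digit binomials (mod 17): C(1,0) = 1; C(12,8) = 495 ≡ 2
Product: 1 × 2 = 2 ≡ 2 (mod 17)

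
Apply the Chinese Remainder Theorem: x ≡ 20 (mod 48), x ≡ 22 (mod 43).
452

Using Chinese Remainder Theorem:
M = 48 × 43 = 2064
M1 = 43, M2 = 48
y1 = 43^(-1) mod 48 = 19
y2 = 48^(-1) mod 43 = 26
x = (20×43×19 + 22×48×26) mod 2064 = 452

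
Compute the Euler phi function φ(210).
48

210 = 2 × 3 × 5 × 7
φ(n) = n × ∏(1 - 1/p) for each prime p dividing n
φ(210) = 210 × (1 - 1/2) × (1 - 1/3) × (1 - 1/5) × (1 - 1/7) = 48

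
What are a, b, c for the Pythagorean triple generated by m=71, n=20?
(4641, 2840, 5441)

Euclid's formula: a = m² - n², b = 2mn, c = m² + n²
m = 71, n = 20
a = 71² - 20² = 5041 - 400 = 4641
b = 2 × 71 × 20 = 2840
c = 71² + 20² = 5041 + 400 = 5441
Verification: 4641² + 2840² = 21538881 + 8065600 = 29604481 = 5441² ✓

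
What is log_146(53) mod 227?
222

Baby-step giant-step with step n = ⌈√227⌉ = 16.
Baby steps 146^j mod 227 (j:value) for j=0..15: 0:1, 1:146, 2:205, 3:193, 4:30, 5:67, 6:21, 7:115, 8:219, 9:194, 10:176, 11:45, 12:214, 13:145, 14:59, 15:215.
Giant-step multiplier: 146^(-16) ≡ 146^(226-16) = 146^210 ≡ 188 (mod 227).
Giant steps γ_i = 53·188^i mod 227: γ_0=53, γ_1=203, γ_2=28, γ_3=43, γ_4=139, γ_5=27, γ_6=82, γ_7=207, γ_8=99, γ_9=225, γ_10=78, γ_11=136, γ_12=144, γ_13=59 (in table at j=14).
x = i·n + j = 13·16 + 14 = 222.
Check: 146^222 ≡ 53 (mod 227).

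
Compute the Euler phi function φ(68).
32

68 = 2^2 × 17
φ(n) = n × ∏(1 - 1/p) for each prime p dividing n
φ(68) = 68 × (1 - 1/2) × (1 - 1/17) = 32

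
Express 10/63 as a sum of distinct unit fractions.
1/7 + 1/63

Greedy algorithm:
10/63: ceiling(63/10) = 7, use 1/7
1/63: ceiling(63/1) = 63, use 1/63
Result: 10/63 = 1/7 + 1/63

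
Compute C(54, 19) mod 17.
9

Using Lucas' theorem:
Write n=54 and k=19 in base 17:
n in base 17: [3, 3]
k in base 17: [1, 2]
C(54,19) mod 17 = ∏ C(n_i, k_i) mod 17
Digit binomials (mod 17): C(3,1) = 3; C(3,2) = 3
Product: 3 × 3 = 9 ≡ 9 (mod 17)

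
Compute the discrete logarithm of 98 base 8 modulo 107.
29

Baby-step giant-step with step n = ⌈√107⌉ = 11.
Baby steps 8^j mod 107 (j:value) for j=0..10: 0:1, 1:8, 2:64, 3:84, 4:30, 5:26, 6:101, 7:59, 8:44, 9:31, 10:34.
Giant-step multiplier: 8^(-11) ≡ 8^(106-11) = 8^95 ≡ 24 (mod 107).
Giant steps γ_i = 98·24^i mod 107: γ_0=98, γ_1=105, γ_2=59 (in table at j=7).
x = i·n + j = 2·11 + 7 = 29.
Check: 8^29 ≡ 98 (mod 107).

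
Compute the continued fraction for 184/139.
[1; 3, 11, 4]

Euclidean algorithm steps:
184 = 1 × 139 + 45
139 = 3 × 45 + 4
45 = 11 × 4 + 1
4 = 4 × 1 + 0
Continued fraction: [1; 3, 11, 4]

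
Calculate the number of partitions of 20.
627

p(n) counts ways to write n as a sum of positive integers (order ignored).
Euler's pentagonal recurrence: p(k) = p(k-1) + p(k-2) - p(k-5) - p(k-7) + p(k-12) + p(k-15) - ... (offsets j(3j∓1)/2, signs ++--, p(0)=1, p(<0)=0).
DP table for k = 0..19: p(0)=1, p(1)=1, p(2)=2, p(3)=3, p(4)=5, p(5)=7, p(6)=11, p(7)=15, p(8)=22, p(9)=30, p(10)=42, p(11)=56, p(12)=77, p(13)=101, p(14)=135, p(15)=176, p(16)=231, p(17)=297, p(18)=385, p(19)=490.
Final step: p(20) = p(19) + p(18) - p(15) - p(13) + p(8) + p(5)
= 490 + 385 - 176 - 101 + 22 + 7
= 627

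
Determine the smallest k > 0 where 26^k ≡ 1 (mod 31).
6

31 is prime, so ord(26) divides φ(31) = 30.
Divisors of 30: 1, 2, 3, 5, 6, 10, 15, 30.
Repeated squaring: 26^1 ≡ 26, 26^2 ≡ 25, 26^4 ≡ 5, 26^8 ≡ 25, 26^16 ≡ 5 (mod 31).
Test 26^d mod 31 for each divisor d in increasing order:
26^1 ≡ 26
26^2 ≡ 25
26^3 = 26^2·26^1 ≡ 30
26^5 = 26^4·26^1 ≡ 6
26^6 = 26^4·26^2 ≡ 1  ← first divisor giving 1
The order is 6.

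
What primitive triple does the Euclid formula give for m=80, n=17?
(6111, 2720, 6689)

Euclid's formula: a = m² - n², b = 2mn, c = m² + n²
m = 80, n = 17
a = 80² - 17² = 6400 - 289 = 6111
b = 2 × 80 × 17 = 2720
c = 80² + 17² = 6400 + 289 = 6689
Verification: 6111² + 2720² = 37344321 + 7398400 = 44742721 = 6689² ✓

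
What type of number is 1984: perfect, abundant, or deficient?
abundant

Proper divisors of 1984: sum = 1 + 2 + 4 + 8 + 16 + 31 + 32 + 62 + 64 + 124 + 248 + 496 + 992 = 2080
Since 2080 > 1984, 1984 is abundant.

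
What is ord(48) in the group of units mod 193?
48

193 is prime, so ord(48) divides φ(193) = 192.
Divisors of 192: 1, 2, 3, 4, 6, 8, 12, 16, 24, 32, 48, 64, 96, 192.
Repeated squaring: 48^1 ≡ 48, 48^2 ≡ 181, 48^4 ≡ 144, 48^8 ≡ 85, 48^16 ≡ 84, 48^32 ≡ 108, 48^64 ≡ 84, 48^128 ≡ 108 (mod 193).
Test 48^d mod 193 for each divisor d in increasing order:
48^1 ≡ 48
48^2 ≡ 181
48^3 = 48^2·48^1 ≡ 3
48^4 ≡ 144
48^6 = 48^4·48^2 ≡ 9
48^8 ≡ 85
48^12 = 48^8·48^4 ≡ 81
48^16 ≡ 84
48^24 = 48^16·48^8 ≡ 192
48^32 ≡ 108
48^48 = 48^32·48^16 ≡ 1  ← first divisor giving 1
The order is 48.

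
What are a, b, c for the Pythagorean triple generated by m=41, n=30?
(781, 2460, 2581)

Euclid's formula: a = m² - n², b = 2mn, c = m² + n²
m = 41, n = 30
a = 41² - 30² = 1681 - 900 = 781
b = 2 × 41 × 30 = 2460
c = 41² + 30² = 1681 + 900 = 2581
Verification: 781² + 2460² = 609961 + 6051600 = 6661561 = 2581² ✓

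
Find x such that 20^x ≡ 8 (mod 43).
9

Baby-step giant-step with step n = ⌈√43⌉ = 7.
Baby steps 20^j mod 43 (j:value) for j=0..6: 0:1, 1:20, 2:13, 3:2, 4:40, 5:26, 6:4.
Giant-step multiplier: 20^(-7) ≡ 20^(42-7) = 20^35 ≡ 7 (mod 43).
Giant steps γ_i = 8·7^i mod 43: γ_0=8, γ_1=13 (in table at j=2).
x = i·n + j = 1·7 + 2 = 9.
Check: 20^9 ≡ 8 (mod 43).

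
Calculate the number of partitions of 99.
169229875

p(n) counts ways to write n as a sum of positive integers (order ignored).
Euler's pentagonal recurrence: p(k) = p(k-1) + p(k-2) - p(k-5) - p(k-7) + p(k-12) + p(k-15) - ... (offsets j(3j∓1)/2, signs ++--, p(0)=1, p(<0)=0).
DP table for k = 0..98: p(0)=1, p(1)=1, p(2)=2, p(3)=3, p(4)=5, p(5)=7, p(6)=11, p(7)=15, p(8)=22, p(9)=30, p(10)=42, p(11)=56, p(12)=77, p(13)=101, p(14)=135, p(15)=176, p(16)=231, p(17)=297, p(18)=385, p(19)=490, p(20)=627, p(21)=792, p(22)=1002, p(23)=1255, p(24)=1575, p(25)=1958, p(26)=2436, p(27)=3010, p(28)=3718, p(29)=4565, p(30)=5604, p(31)=6842, p(32)=8349, p(33)=10143, p(34)=12310, p(35)=14883, p(36)=17977, p(37)=21637, p(38)=26015, p(39)=31185, p(40)=37338, p(41)=44583, p(42)=53174, p(43)=63261, p(44)=75175, p(45)=89134, p(46)=105558, p(47)=124754, p(48)=147273, p(49)=173525, p(50)=204226, p(51)=239943, p(52)=281589, p(53)=329931, p(54)=386155, p(55)=451276, p(56)=526823, p(57)=614154, p(58)=715220, p(59)=831820, p(60)=966467, p(61)=1121505, p(62)=1300156, p(63)=1505499, p(64)=1741630, p(65)=2012558, p(66)=2323520, p(67)=2679689, p(68)=3087735, p(69)=3554345, p(70)=4087968, p(71)=4697205, p(72)=5392783, p(73)=6185689, p(74)=7089500, p(75)=8118264, p(76)=9289091, p(77)=10619863, p(78)=12132164, p(79)=13848650, p(80)=15796476, p(81)=18004327, p(82)=20506255, p(83)=23338469, p(84)=26543660, p(85)=30167357, p(86)=34262962, p(87)=38887673, p(88)=44108109, p(89)=49995925, p(90)=56634173, p(91)=64112359, p(92)=72533807, p(93)=82010177, p(94)=92669720, p(95)=104651419, p(96)=118114304, p(97)=133230930, p(98)=150198136.
Final step: p(99) = p(98) + p(97) - p(94) - p(92) + p(87) + p(84) - p(77) - p(73) + p(64) + p(59) - p(48) - p(42) + p(29) + p(22) - p(7)
= 150198136 + 133230930 - 92669720 - 72533807 + 38887673 + 26543660 - 10619863 - 6185689 + 1741630 + 831820 - 147273 - 53174 + 4565 + 1002 - 15
= 169229875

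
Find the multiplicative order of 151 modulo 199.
99

199 is prime, so ord(151) divides φ(199) = 198.
Divisors of 198: 1, 2, 3, 6, 9, 11, 18, 22, 33, 66, 99, 198.
Repeated squaring: 151^1 ≡ 151, 151^2 ≡ 115, 151^4 ≡ 91, 151^8 ≡ 122, 151^16 ≡ 158, 151^32 ≡ 89, 151^64 ≡ 160, 151^128 ≡ 128 (mod 199).
Test 151^d mod 199 for each divisor d in increasing order:
151^1 ≡ 151
151^2 ≡ 115
151^3 = 151^2·151^1 ≡ 52
151^6 = 151^4·151^2 ≡ 117
151^9 = 151^8·151^1 ≡ 114
151^11 = 151^8·151^2·151^1 ≡ 175
151^18 = 151^16·151^2 ≡ 61
151^22 = 151^16·151^4·151^2 ≡ 178
151^33 = 151^32·151^1 ≡ 106
151^66 = 151^64·151^2 ≡ 92
151^99 = 151^64·151^32·151^2·151^1 ≡ 1  ← first divisor giving 1
The order is 99.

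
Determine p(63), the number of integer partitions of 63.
1505499

p(n) counts ways to write n as a sum of positive integers (order ignored).
Euler's pentagonal recurrence: p(k) = p(k-1) + p(k-2) - p(k-5) - p(k-7) + p(k-12) + p(k-15) - ... (offsets j(3j∓1)/2, signs ++--, p(0)=1, p(<0)=0).
DP table for k = 0..62: p(0)=1, p(1)=1, p(2)=2, p(3)=3, p(4)=5, p(5)=7, p(6)=11, p(7)=15, p(8)=22, p(9)=30, p(10)=42, p(11)=56, p(12)=77, p(13)=101, p(14)=135, p(15)=176, p(16)=231, p(17)=297, p(18)=385, p(19)=490, p(20)=627, p(21)=792, p(22)=1002, p(23)=1255, p(24)=1575, p(25)=1958, p(26)=2436, p(27)=3010, p(28)=3718, p(29)=4565, p(30)=5604, p(31)=6842, p(32)=8349, p(33)=10143, p(34)=12310, p(35)=14883, p(36)=17977, p(37)=21637, p(38)=26015, p(39)=31185, p(40)=37338, p(41)=44583, p(42)=53174, p(43)=63261, p(44)=75175, p(45)=89134, p(46)=105558, p(47)=124754, p(48)=147273, p(49)=173525, p(50)=204226, p(51)=239943, p(52)=281589, p(53)=329931, p(54)=386155, p(55)=451276, p(56)=526823, p(57)=614154, p(58)=715220, p(59)=831820, p(60)=966467, p(61)=1121505, p(62)=1300156.
Final step: p(63) = p(62) + p(61) - p(58) - p(56) + p(51) + p(48) - p(41) - p(37) + p(28) + p(23) - p(12) - p(6)
= 1300156 + 1121505 - 715220 - 526823 + 239943 + 147273 - 44583 - 21637 + 3718 + 1255 - 77 - 11
= 1505499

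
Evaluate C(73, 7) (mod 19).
2

Using Lucas' theorem:
Write n=73 and k=7 in base 19:
n in base 19: [3, 16]
k in base 19: [0, 7]
C(73,7) mod 19 = ∏ C(n_i, k_i) mod 19
Digit binomials (mod 19): C(3,0) = 1; C(16,7) = 11440 ≡ 2
Product: 1 × 2 = 2 ≡ 2 (mod 19)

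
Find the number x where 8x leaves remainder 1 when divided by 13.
5

gcd(8, 13) = 1, so the inverse exists.
Extended Euclidean algorithm on (13, 8):
13 = 1 × 8 + 5  ⟹  5 = (1)·13 + (-1)·8
8 = 1 × 5 + 3  ⟹  3 = (-1)·13 + (2)·8
5 = 1 × 3 + 2  ⟹  2 = (2)·13 + (-3)·8
3 = 1 × 2 + 1  ⟹  1 = (-3)·13 + (5)·8
So (5)·8 ≡ 1 (mod 13), i.e. 8^(-1) ≡ 5 (mod 13).
Check: 8 × 5 = 40 ≡ 1 (mod 13)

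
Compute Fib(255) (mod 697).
36

Matrix identity: Q^n = [[F_(n+1), F_n], [F_n, F_(n-1)]] with Q = [[1,1],[1,0]].
n = 255 = 11111111₂. Square-and-multiply, entries mod 697:
Q^1 = [[1,1],[1,0]]
Q^3 = (Q^1)²·Q = [[3,2],[2,1]]
Q^7 = (Q^3)²·Q = [[21,13],[13,8]]
Q^15 = (Q^7)²·Q = [[290,610],[610,377]]
Q^31 = (Q^15)²·Q = [[184,362],[362,519]]
Q^63 = (Q^31)²·Q = [[489,408],[408,81]]
Q^127 = (Q^63)²·Q = [[390,628],[628,459]]
Q^255 = (Q^127)²·Q = [[3,36],[36,664]]
F_255 mod 697 = Q^255[0][1] = 36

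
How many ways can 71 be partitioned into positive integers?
4697205

p(n) counts ways to write n as a sum of positive integers (order ignored).
Euler's pentagonal recurrence: p(k) = p(k-1) + p(k-2) - p(k-5) - p(k-7) + p(k-12) + p(k-15) - ... (offsets j(3j∓1)/2, signs ++--, p(0)=1, p(<0)=0).
DP table for k = 0..70: p(0)=1, p(1)=1, p(2)=2, p(3)=3, p(4)=5, p(5)=7, p(6)=11, p(7)=15, p(8)=22, p(9)=30, p(10)=42, p(11)=56, p(12)=77, p(13)=101, p(14)=135, p(15)=176, p(16)=231, p(17)=297, p(18)=385, p(19)=490, p(20)=627, p(21)=792, p(22)=1002, p(23)=1255, p(24)=1575, p(25)=1958, p(26)=2436, p(27)=3010, p(28)=3718, p(29)=4565, p(30)=5604, p(31)=6842, p(32)=8349, p(33)=10143, p(34)=12310, p(35)=14883, p(36)=17977, p(37)=21637, p(38)=26015, p(39)=31185, p(40)=37338, p(41)=44583, p(42)=53174, p(43)=63261, p(44)=75175, p(45)=89134, p(46)=105558, p(47)=124754, p(48)=147273, p(49)=173525, p(50)=204226, p(51)=239943, p(52)=281589, p(53)=329931, p(54)=386155, p(55)=451276, p(56)=526823, p(57)=614154, p(58)=715220, p(59)=831820, p(60)=966467, p(61)=1121505, p(62)=1300156, p(63)=1505499, p(64)=1741630, p(65)=2012558, p(66)=2323520, p(67)=2679689, p(68)=3087735, p(69)=3554345, p(70)=4087968.
Final step: p(71) = p(70) + p(69) - p(66) - p(64) + p(59) + p(56) - p(49) - p(45) + p(36) + p(31) - p(20) - p(14) + p(1)
= 4087968 + 3554345 - 2323520 - 1741630 + 831820 + 526823 - 173525 - 89134 + 17977 + 6842 - 627 - 135 + 1
= 4697205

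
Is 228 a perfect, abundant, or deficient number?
abundant

Proper divisors of 228: sum = 1 + 2 + 3 + 4 + 6 + 12 + 19 + 38 + 57 + 76 + 114 = 332
Since 332 > 228, 228 is abundant.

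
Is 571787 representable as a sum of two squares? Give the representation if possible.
Not possible

Factorization: 571787 = 83^3
By Fermat: n is sum of two squares iff every prime p ≡ 3 (mod 4) appears to even power.
Prime(s) ≡ 3 (mod 4) with odd exponent: [(83, 3)]
Therefore 571787 cannot be expressed as a² + b².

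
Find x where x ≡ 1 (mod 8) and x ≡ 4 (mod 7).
25

Using Chinese Remainder Theorem:
M = 8 × 7 = 56
M1 = 7, M2 = 8
y1 = 7^(-1) mod 8 = 7
y2 = 8^(-1) mod 7 = 1
x = (1×7×7 + 4×8×1) mod 56 = 25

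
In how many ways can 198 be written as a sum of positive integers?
3345365983698

p(n) counts ways to write n as a sum of positive integers (order ignored).
Euler's pentagonal recurrence: p(k) = p(k-1) + p(k-2) - p(k-5) - p(k-7) + p(k-12) + p(k-15) - ... (offsets j(3j∓1)/2, signs ++--, p(0)=1, p(<0)=0).
DP table for k = 0..197: p(0)=1, p(1)=1, p(2)=2, p(3)=3, p(4)=5, p(5)=7, p(6)=11, p(7)=15, p(8)=22, p(9)=30, p(10)=42, p(11)=56, p(12)=77, p(13)=101, p(14)=135, p(15)=176, p(16)=231, p(17)=297, p(18)=385, p(19)=490, p(20)=627, p(21)=792, p(22)=1002, p(23)=1255, p(24)=1575, p(25)=1958, p(26)=2436, p(27)=3010, p(28)=3718, p(29)=4565, p(30)=5604, p(31)=6842, p(32)=8349, p(33)=10143, p(34)=12310, p(35)=14883, p(36)=17977, p(37)=21637, p(38)=26015, p(39)=31185, p(40)=37338, p(41)=44583, p(42)=53174, p(43)=63261, p(44)=75175, p(45)=89134, p(46)=105558, p(47)=124754, p(48)=147273, p(49)=173525, p(50)=204226, p(51)=239943, p(52)=281589, p(53)=329931, p(54)=386155, p(55)=451276, p(56)=526823, p(57)=614154, p(58)=715220, p(59)=831820, p(60)=966467, p(61)=1121505, p(62)=1300156, p(63)=1505499, p(64)=1741630, p(65)=2012558, p(66)=2323520, p(67)=2679689, p(68)=3087735, p(69)=3554345, p(70)=4087968, p(71)=4697205, p(72)=5392783, p(73)=6185689, p(74)=7089500, p(75)=8118264, p(76)=9289091, p(77)=10619863, p(78)=12132164, p(79)=13848650, p(80)=15796476, p(81)=18004327, p(82)=20506255, p(83)=23338469, p(84)=26543660, p(85)=30167357, p(86)=34262962, p(87)=38887673, p(88)=44108109, p(89)=49995925, p(90)=56634173, p(91)=64112359, p(92)=72533807, p(93)=82010177, p(94)=92669720, p(95)=104651419, p(96)=118114304, p(97)=133230930, p(98)=150198136, p(99)=169229875, p(100)=190569292, p(101)=214481126, p(102)=241265379, p(103)=271248950, p(104)=304801365, p(105)=342325709, p(106)=384276336, p(107)=431149389, p(108)=483502844, p(109)=541946240, p(110)=607163746, p(111)=679903203, p(112)=761002156, p(113)=851376628, p(114)=952050665, p(115)=1064144451, p(116)=1188908248, p(117)=1327710076, p(118)=1482074143, p(119)=1653668665, p(120)=1844349560, p(121)=2056148051, p(122)=2291320912, p(123)=2552338241, p(124)=2841940500, p(125)=3163127352, p(126)=3519222692, p(127)=3913864295, p(128)=4351078600, p(129)=4835271870, p(130)=5371315400, p(131)=5964539504, p(132)=6620830889, p(133)=7346629512, p(134)=8149040695, p(135)=9035836076, p(136)=10015581680, p(137)=11097645016, p(138)=12292341831, p(139)=13610949895, p(140)=15065878135, p(141)=16670689208, p(142)=18440293320, p(143)=20390982757, p(144)=22540654445, p(145)=24908858009, p(146)=27517052599, p(147)=30388671978, p(148)=33549419497, p(149)=37027355200, p(150)=40853235313, p(151)=45060624582, p(152)=49686288421, p(153)=54770336324, p(154)=60356673280, p(155)=66493182097, p(156)=73232243759, p(157)=80630964769, p(158)=88751778802, p(159)=97662728555, p(160)=107438159466, p(161)=118159068427, p(162)=129913904637, p(163)=142798995930, p(164)=156919475295, p(165)=172389800255, p(166)=189334822579, p(167)=207890420102, p(168)=228204732751, p(169)=250438925115, p(170)=274768617130, p(171)=301384802048, p(172)=330495499613, p(173)=362326859895, p(174)=397125074750, p(175)=435157697830, p(176)=476715857290, p(177)=522115831195, p(178)=571701605655, p(179)=625846753120, p(180)=684957390936, p(181)=749474411781, p(182)=819876908323, p(183)=896684817527, p(184)=980462880430, p(185)=1071823774337, p(186)=1171432692373, p(187)=1280011042268, p(188)=1398341745571, p(189)=1527273599625, p(190)=1667727404093, p(191)=1820701100652, p(192)=1987276856363, p(193)=2168627105469, p(194)=2366022741845, p(195)=2580840212973, p(196)=2814570987591, p(197)=3068829878530.
Final step: p(198) = p(197) + p(196) - p(193) - p(191) + p(186) + p(183) - p(176) - p(172) + p(163) + p(158) - p(147) - p(141) + p(128) + p(121) - p(106) - p(98) + p(81) + p(72) - p(53) - p(43) + p(22) + p(11)
= 3068829878530 + 2814570987591 - 2168627105469 - 1820701100652 + 1171432692373 + 896684817527 - 476715857290 - 330495499613 + 142798995930 + 88751778802 - 30388671978 - 16670689208 + 4351078600 + 2056148051 - 384276336 - 150198136 + 18004327 + 5392783 - 329931 - 63261 + 1002 + 56
= 3345365983698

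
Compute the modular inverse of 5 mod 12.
5

gcd(5, 12) = 1, so the inverse exists.
Extended Euclidean algorithm on (12, 5):
12 = 2 × 5 + 2  ⟹  2 = (1)·12 + (-2)·5
5 = 2 × 2 + 1  ⟹  1 = (-2)·12 + (5)·5
So (5)·5 ≡ 1 (mod 12), i.e. 5^(-1) ≡ 5 (mod 12).
Check: 5 × 5 = 25 ≡ 1 (mod 12)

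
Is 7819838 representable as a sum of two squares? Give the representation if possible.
Not possible

Factorization: 7819838 = 2 × 13 × 67^3
By Fermat: n is sum of two squares iff every prime p ≡ 3 (mod 4) appears to even power.
Prime(s) ≡ 3 (mod 4) with odd exponent: [(67, 3)]
Therefore 7819838 cannot be expressed as a² + b².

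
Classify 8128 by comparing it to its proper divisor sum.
perfect

Proper divisors of 8128: sum = 1 + 2 + 4 + 8 + 16 + 32 + 64 + 127 + 254 + 508 + 1016 + 2032 + 4064 = 8128
Since 8128 = 8128, 8128 is perfect.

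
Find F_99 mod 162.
128

Matrix identity: Q^n = [[F_(n+1), F_n], [F_n, F_(n-1)]] with Q = [[1,1],[1,0]].
n = 99 = 1100011₂. Square-and-multiply, entries mod 162:
Q^1 = [[1,1],[1,0]]
Q^3 = (Q^1)²·Q = [[3,2],[2,1]]
Q^6 = (Q^3)² = [[13,8],[8,5]]
Q^12 = (Q^6)² = [[71,144],[144,89]]
Q^24 = (Q^12)² = [[19,36],[36,145]]
Q^49 = (Q^24)²·Q = [[109,37],[37,72]]
Q^99 = (Q^49)²·Q = [[21,128],[128,55]]
F_99 mod 162 = Q^99[0][1] = 128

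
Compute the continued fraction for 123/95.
[1; 3, 2, 1, 1, 5]

Euclidean algorithm steps:
123 = 1 × 95 + 28
95 = 3 × 28 + 11
28 = 2 × 11 + 6
11 = 1 × 6 + 5
6 = 1 × 5 + 1
5 = 5 × 1 + 0
Continued fraction: [1; 3, 2, 1, 1, 5]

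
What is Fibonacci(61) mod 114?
89

Matrix identity: Q^n = [[F_(n+1), F_n], [F_n, F_(n-1)]] with Q = [[1,1],[1,0]].
n = 61 = 111101₂. Square-and-multiply, entries mod 114:
Q^1 = [[1,1],[1,0]]
Q^3 = (Q^1)²·Q = [[3,2],[2,1]]
Q^7 = (Q^3)²·Q = [[21,13],[13,8]]
Q^15 = (Q^7)²·Q = [[75,40],[40,35]]
Q^30 = (Q^15)² = [[43,68],[68,89]]
Q^61 = (Q^30)²·Q = [[59,89],[89,84]]
F_61 mod 114 = Q^61[0][1] = 89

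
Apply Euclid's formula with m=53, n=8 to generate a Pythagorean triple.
(2745, 848, 2873)

Euclid's formula: a = m² - n², b = 2mn, c = m² + n²
m = 53, n = 8
a = 53² - 8² = 2809 - 64 = 2745
b = 2 × 53 × 8 = 848
c = 53² + 8² = 2809 + 64 = 2873
Verification: 2745² + 848² = 7535025 + 719104 = 8254129 = 2873² ✓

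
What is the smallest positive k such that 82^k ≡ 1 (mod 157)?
26

157 is prime, so ord(82) divides φ(157) = 156.
Divisors of 156: 1, 2, 3, 4, 6, 12, 13, 26, 39, 52, 78, 156.
Repeated squaring: 82^1 ≡ 82, 82^2 ≡ 130, 82^4 ≡ 101, 82^8 ≡ 153, 82^16 ≡ 16, 82^32 ≡ 99, 82^64 ≡ 67, 82^128 ≡ 93 (mod 157).
Test 82^d mod 157 for each divisor d in increasing order:
82^1 ≡ 82
82^2 ≡ 130
82^3 = 82^2·82^1 ≡ 141
82^4 ≡ 101
82^6 = 82^4·82^2 ≡ 99
82^12 = 82^8·82^4 ≡ 67
82^13 = 82^8·82^4·82^1 ≡ 156
82^26 = 82^16·82^8·82^2 ≡ 1  ← first divisor giving 1
The order is 26.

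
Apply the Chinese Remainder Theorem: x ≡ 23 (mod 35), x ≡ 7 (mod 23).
513

Using Chinese Remainder Theorem:
M = 35 × 23 = 805
M1 = 23, M2 = 35
y1 = 23^(-1) mod 35 = 32
y2 = 35^(-1) mod 23 = 2
x = (23×23×32 + 7×35×2) mod 805 = 513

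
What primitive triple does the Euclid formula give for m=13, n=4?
(153, 104, 185)

Euclid's formula: a = m² - n², b = 2mn, c = m² + n²
m = 13, n = 4
a = 13² - 4² = 169 - 16 = 153
b = 2 × 13 × 4 = 104
c = 13² + 4² = 169 + 16 = 185
Verification: 153² + 104² = 23409 + 10816 = 34225 = 185² ✓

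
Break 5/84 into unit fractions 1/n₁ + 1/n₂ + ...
1/17 + 1/1428

Greedy algorithm:
5/84: ceiling(84/5) = 17, use 1/17
1/1428: ceiling(1428/1) = 1428, use 1/1428
Result: 5/84 = 1/17 + 1/1428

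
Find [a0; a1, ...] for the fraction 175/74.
[2; 2, 1, 2, 1, 6]

Euclidean algorithm steps:
175 = 2 × 74 + 27
74 = 2 × 27 + 20
27 = 1 × 20 + 7
20 = 2 × 7 + 6
7 = 1 × 6 + 1
6 = 6 × 1 + 0
Continued fraction: [2; 2, 1, 2, 1, 6]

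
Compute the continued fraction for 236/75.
[3; 6, 1, 4, 2]

Euclidean algorithm steps:
236 = 3 × 75 + 11
75 = 6 × 11 + 9
11 = 1 × 9 + 2
9 = 4 × 2 + 1
2 = 2 × 1 + 0
Continued fraction: [3; 6, 1, 4, 2]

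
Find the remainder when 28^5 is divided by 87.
28

Repeated squaring. Binary of 5 = 101.
28^1 ≡ 28 (mod 87); 28^2 ≡ 1 (mod 87); 28^4 ≡ 1 (mod 87)
28^5 = 28^1 × 28^4 ≡ 28 (mod 87)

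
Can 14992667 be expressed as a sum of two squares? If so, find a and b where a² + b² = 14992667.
Not possible

Factorization: 14992667 = 59^3 × 73
By Fermat: n is sum of two squares iff every prime p ≡ 3 (mod 4) appears to even power.
Prime(s) ≡ 3 (mod 4) with odd exponent: [(59, 3)]
Therefore 14992667 cannot be expressed as a² + b².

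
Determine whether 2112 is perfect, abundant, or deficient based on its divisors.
abundant

Proper divisors of 2112: sum = 1 + 2 + 3 + 4 + 6 + 8 + 11 + 12 + ... + 352 + 528 + 704 + 1056 (27 divisors) = 3984
Since 3984 > 2112, 2112 is abundant.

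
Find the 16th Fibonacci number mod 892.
95

Matrix identity: Q^n = [[F_(n+1), F_n], [F_n, F_(n-1)]] with Q = [[1,1],[1,0]].
n = 16 = 10000₂. Square-and-multiply, entries mod 892:
Q^1 = [[1,1],[1,0]]
Q^2 = (Q^1)² = [[2,1],[1,1]]
Q^4 = (Q^2)² = [[5,3],[3,2]]
Q^8 = (Q^4)² = [[34,21],[21,13]]
Q^16 = (Q^8)² = [[705,95],[95,610]]
F_16 mod 892 = Q^16[0][1] = 95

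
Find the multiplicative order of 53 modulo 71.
70

71 is prime, so ord(53) divides φ(71) = 70.
Divisors of 70: 1, 2, 5, 7, 10, 14, 35, 70.
Repeated squaring: 53^1 ≡ 53, 53^2 ≡ 40, 53^4 ≡ 38, 53^8 ≡ 24, 53^16 ≡ 8, 53^32 ≡ 64, 53^64 ≡ 49 (mod 71).
Test 53^d mod 71 for each divisor d in increasing order:
53^1 ≡ 53
53^2 ≡ 40
53^5 = 53^4·53^1 ≡ 26
53^7 = 53^4·53^2·53^1 ≡ 46
53^10 = 53^8·53^2 ≡ 37
53^14 = 53^8·53^4·53^2 ≡ 57
53^35 = 53^32·53^2·53^1 ≡ 70
53^70 = 53^64·53^4·53^2 ≡ 1  ← first divisor giving 1
The order is 70.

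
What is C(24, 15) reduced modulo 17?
0

Using Lucas' theorem:
Write n=24 and k=15 in base 17:
n in base 17: [1, 7]
k in base 17: [0, 15]
C(24,15) mod 17 = ∏ C(n_i, k_i) mod 17
Digit binomials (mod 17): C(1,0) = 1; C(7,15) = 0 (k_i > n_i)
Product: 1 × 0 = 0 ≡ 0 (mod 17)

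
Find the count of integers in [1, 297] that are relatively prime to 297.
180

297 = 3^3 × 11
φ(n) = n × ∏(1 - 1/p) for each prime p dividing n
φ(297) = 297 × (1 - 1/3) × (1 - 1/11) = 180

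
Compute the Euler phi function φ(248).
120

248 = 2^3 × 31
φ(n) = n × ∏(1 - 1/p) for each prime p dividing n
φ(248) = 248 × (1 - 1/2) × (1 - 1/31) = 120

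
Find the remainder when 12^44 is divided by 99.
45

Repeated squaring. Binary of 44 = 101100.
12^1 ≡ 12 (mod 99); 12^2 ≡ 45 (mod 99); 12^4 ≡ 45 (mod 99); 12^8 ≡ 45 (mod 99); 12^16 ≡ 45 (mod 99); 12^32 ≡ 45 (mod 99)
12^44 = 12^4 × 12^8 × 12^32 ≡ 45 (mod 99)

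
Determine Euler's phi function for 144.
48

144 = 2^4 × 3^2
φ(n) = n × ∏(1 - 1/p) for each prime p dividing n
φ(144) = 144 × (1 - 1/2) × (1 - 1/3) = 48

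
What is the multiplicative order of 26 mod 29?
28

29 is prime, so ord(26) divides φ(29) = 28.
Divisors of 28: 1, 2, 4, 7, 14, 28.
Repeated squaring: 26^1 ≡ 26, 26^2 ≡ 9, 26^4 ≡ 23, 26^8 ≡ 7, 26^16 ≡ 20 (mod 29).
Test 26^d mod 29 for each divisor d in increasing order:
26^1 ≡ 26
26^2 ≡ 9
26^4 ≡ 23
26^7 = 26^4·26^2·26^1 ≡ 17
26^14 = 26^8·26^4·26^2 ≡ 28
26^28 = 26^16·26^8·26^4 ≡ 1  ← first divisor giving 1
The order is 28.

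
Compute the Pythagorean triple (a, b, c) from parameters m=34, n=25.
(531, 1700, 1781)

Euclid's formula: a = m² - n², b = 2mn, c = m² + n²
m = 34, n = 25
a = 34² - 25² = 1156 - 625 = 531
b = 2 × 34 × 25 = 1700
c = 34² + 25² = 1156 + 625 = 1781
Verification: 531² + 1700² = 281961 + 2890000 = 3171961 = 1781² ✓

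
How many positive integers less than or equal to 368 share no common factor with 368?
176

368 = 2^4 × 23
φ(n) = n × ∏(1 - 1/p) for each prime p dividing n
φ(368) = 368 × (1 - 1/2) × (1 - 1/23) = 176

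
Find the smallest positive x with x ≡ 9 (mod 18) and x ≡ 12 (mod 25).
387

Using Chinese Remainder Theorem:
M = 18 × 25 = 450
M1 = 25, M2 = 18
y1 = 25^(-1) mod 18 = 13
y2 = 18^(-1) mod 25 = 7
x = (9×25×13 + 12×18×7) mod 450 = 387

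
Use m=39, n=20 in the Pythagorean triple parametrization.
(1121, 1560, 1921)

Euclid's formula: a = m² - n², b = 2mn, c = m² + n²
m = 39, n = 20
a = 39² - 20² = 1521 - 400 = 1121
b = 2 × 39 × 20 = 1560
c = 39² + 20² = 1521 + 400 = 1921
Verification: 1121² + 1560² = 1256641 + 2433600 = 3690241 = 1921² ✓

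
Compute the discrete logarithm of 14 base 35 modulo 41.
5

Baby-step giant-step with step n = ⌈√41⌉ = 7.
Baby steps 35^j mod 41 (j:value) for j=0..6: 0:1, 1:35, 2:36, 3:30, 4:25, 5:14, 6:39.
h = 14 is already in the table at j=5, so x = 5.
Check: 35^5 ≡ 14 (mod 41).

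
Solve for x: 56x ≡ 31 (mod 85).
x ≡ 81 (mod 85)

gcd(56, 85) = 1, which divides 31, so solutions exist.
Find 56^(-1) mod 85 by the extended Euclidean algorithm:
85 = 1 × 56 + 29  ⟹  29 = (1)·85 + (-1)·56
56 = 1 × 29 + 27  ⟹  27 = (-1)·85 + (2)·56
29 = 1 × 27 + 2  ⟹  2 = (2)·85 + (-3)·56
27 = 13 × 2 + 1  ⟹  1 = (-27)·85 + (41)·56
So (41)·56 ≡ 1 (mod 85), i.e. 56^(-1) ≡ 41 (mod 85).
x ≡ 41 × 31 = 1271 ≡ 81 (mod 85).
Check: 56 × 81 = 4536 ≡ 31 (mod 85).
Unique solution: x ≡ 81 (mod 85)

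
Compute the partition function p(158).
88751778802

p(n) counts ways to write n as a sum of positive integers (order ignored).
Euler's pentagonal recurrence: p(k) = p(k-1) + p(k-2) - p(k-5) - p(k-7) + p(k-12) + p(k-15) - ... (offsets j(3j∓1)/2, signs ++--, p(0)=1, p(<0)=0).
DP table for k = 0..157: p(0)=1, p(1)=1, p(2)=2, p(3)=3, p(4)=5, p(5)=7, p(6)=11, p(7)=15, p(8)=22, p(9)=30, p(10)=42, p(11)=56, p(12)=77, p(13)=101, p(14)=135, p(15)=176, p(16)=231, p(17)=297, p(18)=385, p(19)=490, p(20)=627, p(21)=792, p(22)=1002, p(23)=1255, p(24)=1575, p(25)=1958, p(26)=2436, p(27)=3010, p(28)=3718, p(29)=4565, p(30)=5604, p(31)=6842, p(32)=8349, p(33)=10143, p(34)=12310, p(35)=14883, p(36)=17977, p(37)=21637, p(38)=26015, p(39)=31185, p(40)=37338, p(41)=44583, p(42)=53174, p(43)=63261, p(44)=75175, p(45)=89134, p(46)=105558, p(47)=124754, p(48)=147273, p(49)=173525, p(50)=204226, p(51)=239943, p(52)=281589, p(53)=329931, p(54)=386155, p(55)=451276, p(56)=526823, p(57)=614154, p(58)=715220, p(59)=831820, p(60)=966467, p(61)=1121505, p(62)=1300156, p(63)=1505499, p(64)=1741630, p(65)=2012558, p(66)=2323520, p(67)=2679689, p(68)=3087735, p(69)=3554345, p(70)=4087968, p(71)=4697205, p(72)=5392783, p(73)=6185689, p(74)=7089500, p(75)=8118264, p(76)=9289091, p(77)=10619863, p(78)=12132164, p(79)=13848650, p(80)=15796476, p(81)=18004327, p(82)=20506255, p(83)=23338469, p(84)=26543660, p(85)=30167357, p(86)=34262962, p(87)=38887673, p(88)=44108109, p(89)=49995925, p(90)=56634173, p(91)=64112359, p(92)=72533807, p(93)=82010177, p(94)=92669720, p(95)=104651419, p(96)=118114304, p(97)=133230930, p(98)=150198136, p(99)=169229875, p(100)=190569292, p(101)=214481126, p(102)=241265379, p(103)=271248950, p(104)=304801365, p(105)=342325709, p(106)=384276336, p(107)=431149389, p(108)=483502844, p(109)=541946240, p(110)=607163746, p(111)=679903203, p(112)=761002156, p(113)=851376628, p(114)=952050665, p(115)=1064144451, p(116)=1188908248, p(117)=1327710076, p(118)=1482074143, p(119)=1653668665, p(120)=1844349560, p(121)=2056148051, p(122)=2291320912, p(123)=2552338241, p(124)=2841940500, p(125)=3163127352, p(126)=3519222692, p(127)=3913864295, p(128)=4351078600, p(129)=4835271870, p(130)=5371315400, p(131)=5964539504, p(132)=6620830889, p(133)=7346629512, p(134)=8149040695, p(135)=9035836076, p(136)=10015581680, p(137)=11097645016, p(138)=12292341831, p(139)=13610949895, p(140)=15065878135, p(141)=16670689208, p(142)=18440293320, p(143)=20390982757, p(144)=22540654445, p(145)=24908858009, p(146)=27517052599, p(147)=30388671978, p(148)=33549419497, p(149)=37027355200, p(150)=40853235313, p(151)=45060624582, p(152)=49686288421, p(153)=54770336324, p(154)=60356673280, p(155)=66493182097, p(156)=73232243759, p(157)=80630964769.
Final step: p(158) = p(157) + p(156) - p(153) - p(151) + p(146) + p(143) - p(136) - p(132) + p(123) + p(118) - p(107) - p(101) + p(88) + p(81) - p(66) - p(58) + p(41) + p(32) - p(13) - p(3)
= 80630964769 + 73232243759 - 54770336324 - 45060624582 + 27517052599 + 20390982757 - 10015581680 - 6620830889 + 2552338241 + 1482074143 - 431149389 - 214481126 + 44108109 + 18004327 - 2323520 - 715220 + 44583 + 8349 - 101 - 3
= 88751778802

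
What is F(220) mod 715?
660

Matrix identity: Q^n = [[F_(n+1), F_n], [F_n, F_(n-1)]] with Q = [[1,1],[1,0]].
n = 220 = 11011100₂. Square-and-multiply, entries mod 715:
Q^1 = [[1,1],[1,0]]
Q^3 = (Q^1)²·Q = [[3,2],[2,1]]
Q^6 = (Q^3)² = [[13,8],[8,5]]
Q^13 = (Q^6)²·Q = [[377,233],[233,144]]
Q^27 = (Q^13)²·Q = [[351,508],[508,558]]
Q^55 = (Q^27)²·Q = [[52,170],[170,597]]
Q^110 = (Q^55)² = [[144,220],[220,639]]
Q^220 = (Q^110)² = [[496,660],[660,551]]
F_220 mod 715 = Q^220[0][1] = 660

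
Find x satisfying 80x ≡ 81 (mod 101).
x ≡ 25 (mod 101)

gcd(80, 101) = 1, which divides 81, so solutions exist.
Find 80^(-1) mod 101 by the extended Euclidean algorithm:
101 = 1 × 80 + 21  ⟹  21 = (1)·101 + (-1)·80
80 = 3 × 21 + 17  ⟹  17 = (-3)·101 + (4)·80
21 = 1 × 17 + 4  ⟹  4 = (4)·101 + (-5)·80
17 = 4 × 4 + 1  ⟹  1 = (-19)·101 + (24)·80
So (24)·80 ≡ 1 (mod 101), i.e. 80^(-1) ≡ 24 (mod 101).
x ≡ 24 × 81 = 1944 ≡ 25 (mod 101).
Check: 80 × 25 = 2000 ≡ 81 (mod 101).
Unique solution: x ≡ 25 (mod 101)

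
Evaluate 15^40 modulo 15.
0

Repeated squaring. Binary of 40 = 101000.
15^1 ≡ 0 (mod 15); 15^2 ≡ 0 (mod 15); 15^4 ≡ 0 (mod 15); 15^8 ≡ 0 (mod 15); 15^16 ≡ 0 (mod 15); 15^32 ≡ 0 (mod 15)
15^40 = 15^8 × 15^32 ≡ 0 (mod 15)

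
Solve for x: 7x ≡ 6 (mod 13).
x ≡ 12 (mod 13)

gcd(7, 13) = 1, which divides 6, so solutions exist.
Find 7^(-1) mod 13 by the extended Euclidean algorithm:
13 = 1 × 7 + 6  ⟹  6 = (1)·13 + (-1)·7
7 = 1 × 6 + 1  ⟹  1 = (-1)·13 + (2)·7
So (2)·7 ≡ 1 (mod 13), i.e. 7^(-1) ≡ 2 (mod 13).
x ≡ 2 × 6 = 12 ≡ 12 (mod 13).
Check: 7 × 12 = 84 ≡ 6 (mod 13).
Unique solution: x ≡ 12 (mod 13)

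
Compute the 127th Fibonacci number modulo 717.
148

Matrix identity: Q^n = [[F_(n+1), F_n], [F_n, F_(n-1)]] with Q = [[1,1],[1,0]].
n = 127 = 1111111₂. Square-and-multiply, entries mod 717:
Q^1 = [[1,1],[1,0]]
Q^3 = (Q^1)²·Q = [[3,2],[2,1]]
Q^7 = (Q^3)²·Q = [[21,13],[13,8]]
Q^15 = (Q^7)²·Q = [[270,610],[610,377]]
Q^31 = (Q^15)²·Q = [[63,460],[460,320]]
Q^63 = (Q^31)²·Q = [[267,469],[469,515]]
Q^127 = (Q^63)²·Q = [[519,148],[148,371]]
F_127 mod 717 = Q^127[0][1] = 148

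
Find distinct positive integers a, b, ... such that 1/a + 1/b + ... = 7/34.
1/5 + 1/170

Greedy algorithm:
7/34: ceiling(34/7) = 5, use 1/5
1/170: ceiling(170/1) = 170, use 1/170
Result: 7/34 = 1/5 + 1/170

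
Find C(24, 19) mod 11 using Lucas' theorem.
0

Using Lucas' theorem:
Write n=24 and k=19 in base 11:
n in base 11: [2, 2]
k in base 11: [1, 8]
C(24,19) mod 11 = ∏ C(n_i, k_i) mod 11
Digit binomials (mod 11): C(2,1) = 2; C(2,8) = 0 (k_i > n_i)
Product: 2 × 0 = 0 ≡ 0 (mod 11)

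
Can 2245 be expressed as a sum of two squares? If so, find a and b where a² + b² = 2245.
6² + 47² (a=6, b=47)

Factorization: 2245 = 5 × 449
By Fermat: n is sum of two squares iff every prime p ≡ 3 (mod 4) appears to even power.
All primes ≡ 3 (mod 4) appear to even power.
Search a = 0, 1, 2, … for 2245 - a² a perfect square: first hit at a = 6: 2245 - 36 = 2209 = 47².
2245 = 6² + 47² = 36 + 2209 ✓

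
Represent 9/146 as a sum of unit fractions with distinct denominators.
1/17 + 1/355 + 1/293704 + 1/129392765720

Greedy algorithm:
9/146: ceiling(146/9) = 17, use 1/17
7/2482: ceiling(2482/7) = 355, use 1/355
3/881110: ceiling(881110/3) = 293704, use 1/293704
1/129392765720: ceiling(129392765720/1) = 129392765720, use 1/129392765720
Result: 9/146 = 1/17 + 1/355 + 1/293704 + 1/129392765720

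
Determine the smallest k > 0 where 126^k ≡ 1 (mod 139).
138

139 is prime, so ord(126) divides φ(139) = 138.
Divisors of 138: 1, 2, 3, 6, 23, 46, 69, 138.
Repeated squaring: 126^1 ≡ 126, 126^2 ≡ 30, 126^4 ≡ 66, 126^8 ≡ 47, 126^16 ≡ 124, 126^32 ≡ 86, 126^64 ≡ 29, 126^128 ≡ 7 (mod 139).
Test 126^d mod 139 for each divisor d in increasing order:
126^1 ≡ 126
126^2 ≡ 30
126^3 = 126^2·126^1 ≡ 27
126^6 = 126^4·126^2 ≡ 34
126^23 = 126^16·126^4·126^2·126^1 ≡ 97
126^46 = 126^32·126^8·126^4·126^2 ≡ 96
126^69 = 126^64·126^4·126^1 ≡ 138
126^138 = 126^128·126^8·126^2 ≡ 1  ← first divisor giving 1
The order is 138.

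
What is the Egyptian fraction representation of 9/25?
1/3 + 1/38 + 1/2850

Greedy algorithm:
9/25: ceiling(25/9) = 3, use 1/3
2/75: ceiling(75/2) = 38, use 1/38
1/2850: ceiling(2850/1) = 2850, use 1/2850
Result: 9/25 = 1/3 + 1/38 + 1/2850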